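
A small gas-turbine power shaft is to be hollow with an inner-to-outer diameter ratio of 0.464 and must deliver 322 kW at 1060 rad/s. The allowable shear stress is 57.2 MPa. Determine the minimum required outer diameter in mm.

ω = 1060 rad/s, so T = P/ω = 322×10³ / 1060 = 303.8 N·m.
For a hollow shaft with d_i/d_o = 0.464: τ_max = 16T/(π d_o³ (1−k⁴)), so d_o = [16T/(π τ_allow (1−k⁴))]^(1/3) = [16·303.8/(π·5.72×10^7·0.9536)]^(1/3) = 0.03050 m.

30.5 mm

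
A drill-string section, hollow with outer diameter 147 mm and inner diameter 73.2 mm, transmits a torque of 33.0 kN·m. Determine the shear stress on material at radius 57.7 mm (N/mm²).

J = π(d_o⁴ − d_i⁴)/32 = π(0.147⁴ − 0.0732⁴)/32 = 4.302×10^-5 m⁴.
Shear stress varies linearly with radius: τ = T·r/J = 33000 × 0.0577 / 4.302×10^-5 = 4.426×10^7 Pa.

44.3 N/mm²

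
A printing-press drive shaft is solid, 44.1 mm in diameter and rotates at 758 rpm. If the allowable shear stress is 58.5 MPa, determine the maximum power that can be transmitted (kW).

78.2 kW

J = πd⁴/32 = π(0.0441)⁴/32 = 3.713×10^-7 m⁴.
T_max = τ_allow·J/r = 5.85×10^7 × 3.713×10^-7 / 0.0221 = 985.1 N·m.
ω = 2π·758/60 = 79.38 rad/s, so P_max = T_max·ω = 7.820×10^4 W.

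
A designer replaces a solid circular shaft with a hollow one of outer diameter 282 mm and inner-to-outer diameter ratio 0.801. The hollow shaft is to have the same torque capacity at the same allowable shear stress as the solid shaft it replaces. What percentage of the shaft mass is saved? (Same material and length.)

Equal τ_max and T ⇒ the solid shaft needs d_s³ = d_o³(1−k⁴), so d_s = 282·(1−0.801⁴)^(1/3) = 236.3 mm.
Area ratio A_h/A_s = d_o²(1−k²)/d_s² = (1−k²)/(1−k⁴)^(2/3) = 0.5104.
Mass saving = 1 − 0.5104 = 49.0 %.

49.0 %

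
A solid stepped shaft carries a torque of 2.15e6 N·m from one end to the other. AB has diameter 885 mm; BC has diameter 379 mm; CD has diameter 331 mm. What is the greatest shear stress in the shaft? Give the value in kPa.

Under the same torque, τ_max = 16T/(πd³) is largest where d is smallest — segment CD (d = 331 mm).
τ_max = 16·2.150e6/(π·(0.331)³) = 3.019×10^8 Pa.

302000 kPa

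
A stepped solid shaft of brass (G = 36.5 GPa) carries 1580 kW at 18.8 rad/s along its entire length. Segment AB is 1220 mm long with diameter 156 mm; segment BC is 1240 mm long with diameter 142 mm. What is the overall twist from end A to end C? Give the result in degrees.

6.87°

ω = 18.8 rad/s, so T = P/ω = 1580×10³ / 18.80 = 84040 N·m.
J_AB = π(0.156)⁴/32 = 5.81×10^-5 m⁴; J_BC = π(0.142)⁴/32 = 3.99×10^-5 m⁴.
θ = (T/G)·Σ L_i/J_i = (84040/36.5×10⁹)·(1.22/5.81×10^-5 + 1.24/3.99×10^-5) = 0.1198 rad.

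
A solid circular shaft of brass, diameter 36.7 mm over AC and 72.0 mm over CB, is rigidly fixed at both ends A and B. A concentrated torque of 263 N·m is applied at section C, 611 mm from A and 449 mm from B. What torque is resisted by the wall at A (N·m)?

Compatibility: T_A·a/J_AC = T_B·b/J_CB with T_A + T_B = T₀.
J_AC = 1.78×10^-7 m⁴, J_CB = 2.64×10^-6 m⁴, so T_A = T₀·(J_AC/a)/((J_AC/a)+(J_CB/b)) = 12.43 N·m, T_B = 250.6 N·m.

12.4 N·m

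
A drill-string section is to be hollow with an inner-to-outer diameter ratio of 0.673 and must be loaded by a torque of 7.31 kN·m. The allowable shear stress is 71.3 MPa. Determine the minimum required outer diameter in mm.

86.9 mm

For a hollow shaft with d_i/d_o = 0.673: τ_max = 16T/(π d_o³ (1−k⁴)), so d_o = [16T/(π τ_allow (1−k⁴))]^(1/3) = [16·7310/(π·7.13×10^7·0.7949)]^(1/3) = 0.08693 m.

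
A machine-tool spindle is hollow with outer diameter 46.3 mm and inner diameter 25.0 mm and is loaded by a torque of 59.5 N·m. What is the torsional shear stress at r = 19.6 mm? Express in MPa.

J = π(d_o⁴ − d_i⁴)/32 = π(0.0463⁴ − 0.0250⁴)/32 = 4.128×10^-7 m⁴.
Shear stress varies linearly with radius: τ = T·r/J = 59.50 × 0.0196 / 4.128×10^-7 = 2.825×10^6 Pa.

2.83 MPa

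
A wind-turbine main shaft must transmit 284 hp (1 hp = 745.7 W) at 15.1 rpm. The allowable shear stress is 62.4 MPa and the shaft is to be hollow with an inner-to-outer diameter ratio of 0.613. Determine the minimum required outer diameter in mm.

233 mm

ω = 2π·15.1/60 = 1.581 rad/s, so T = P/ω = 284×745.7 / 1.581 = 133900 N·m.
For a hollow shaft with d_i/d_o = 0.613: τ_max = 16T/(π d_o³ (1−k⁴)), so d_o = [16T/(π τ_allow (1−k⁴))]^(1/3) = [16·133900/(π·6.24×10^7·0.8588)]^(1/3) = 0.2335 m.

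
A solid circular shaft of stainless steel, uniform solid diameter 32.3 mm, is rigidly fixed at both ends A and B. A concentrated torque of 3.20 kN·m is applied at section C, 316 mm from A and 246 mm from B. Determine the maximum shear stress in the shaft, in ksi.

With uniform GJ and both ends fixed, compatibility θ_AC = θ_CB gives T_A·a = T_B·b, together with T_A + T_B = T₀.
T_A = T₀·b/(a+b) = 3200·246/562.0 = 1401 N·m; T_B = 1799 N·m.
τ in each portion: τ_AC = 2.12×10^8 Pa, τ_CB = 2.72×10^8 Pa; maximum is in CB.
τ_max = T_CB·r/J = 1799·0.0161/1.07×10^-7 = 2.719×10^8 Pa.

39.4 ksi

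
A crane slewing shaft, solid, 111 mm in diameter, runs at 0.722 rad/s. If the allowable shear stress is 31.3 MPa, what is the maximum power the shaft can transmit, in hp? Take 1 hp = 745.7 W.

8.14 hp

J = πd⁴/32 = π(0.111)⁴/32 = 1.490×10^-5 m⁴.
T_max = τ_allow·J/r = 3.13×10^7 × 1.490×10^-5 / 0.0555 = 8405 N·m.
ω = 0.722 rad/s, so P_max = T_max·ω = 6068 W.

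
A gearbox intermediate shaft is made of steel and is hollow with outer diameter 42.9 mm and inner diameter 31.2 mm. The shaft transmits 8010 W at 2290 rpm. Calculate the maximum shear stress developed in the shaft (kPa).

2990 kPa

ω = 2π·2290/60 = 239.8 rad/s, so T = P/ω = 8010 / 239.8 = 33.40 N·m.
J = π(d_o⁴ − d_i⁴)/32 = π(0.0429⁴ − 0.0312⁴)/32 = 2.395×10^-7 m⁴.
τ_max = T·r/J = 33.40 × 0.0215 / 2.395×10^-7 = 2.992×10^6 Pa.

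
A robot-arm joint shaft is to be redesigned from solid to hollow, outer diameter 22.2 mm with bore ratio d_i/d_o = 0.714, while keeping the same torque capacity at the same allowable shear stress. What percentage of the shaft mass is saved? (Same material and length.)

40.1 %

Equal τ_max and T ⇒ the solid shaft needs d_s³ = d_o³(1−k⁴), so d_s = 22.2·(1−0.714⁴)^(1/3) = 20.08 mm.
Area ratio A_h/A_s = d_o²(1−k²)/d_s² = (1−k²)/(1−k⁴)^(2/3) = 0.5991.
Mass saving = 1 − 0.5991 = 40.1 %.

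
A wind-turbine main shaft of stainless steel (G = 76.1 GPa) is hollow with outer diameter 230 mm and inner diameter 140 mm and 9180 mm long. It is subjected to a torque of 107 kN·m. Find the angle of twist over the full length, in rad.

J = π(d_o⁴ − d_i⁴)/32 = π(0.230⁴ − 0.140⁴)/32 = 2.370×10^-4 m⁴.
θ = T·L/(G·J) = 107000 × 9.18 / (76.1×10⁹ × 2.370×10^-4) = 0.05446 rad.

0.0545 rad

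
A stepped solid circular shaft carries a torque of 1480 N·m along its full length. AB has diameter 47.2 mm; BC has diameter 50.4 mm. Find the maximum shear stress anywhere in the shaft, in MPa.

71.7 MPa

Under the same torque, τ_max = 16T/(πd³) is largest where d is smallest — segment AB (d = 47.2 mm).
τ_max = 16·1480/(π·(0.0472)³) = 7.168×10^7 Pa.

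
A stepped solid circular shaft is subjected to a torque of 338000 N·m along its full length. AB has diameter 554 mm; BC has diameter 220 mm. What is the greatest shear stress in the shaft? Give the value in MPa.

162 MPa

Under the same torque, τ_max = 16T/(πd³) is largest where d is smallest — segment BC (d = 220 mm).
τ_max = 16·338000/(π·(0.220)³) = 1.617×10^8 Pa.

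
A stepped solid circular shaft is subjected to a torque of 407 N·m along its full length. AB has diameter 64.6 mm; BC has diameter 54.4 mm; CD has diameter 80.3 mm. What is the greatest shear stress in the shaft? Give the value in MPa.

12.9 MPa

Under the same torque, τ_max = 16T/(πd³) is largest where d is smallest — segment BC (d = 54.4 mm).
τ_max = 16·407.0/(π·(0.0544)³) = 1.288×10^7 Pa.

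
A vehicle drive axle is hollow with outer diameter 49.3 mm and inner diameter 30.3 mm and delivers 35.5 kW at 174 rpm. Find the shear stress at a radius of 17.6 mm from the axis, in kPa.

69000 kPa

ω = 2π·174/60 = 18.22 rad/s, so T = P/ω = 35.5×10³ / 18.22 = 1948 N·m.
J = π(d_o⁴ − d_i⁴)/32 = π(0.0493⁴ − 0.0303⁴)/32 = 4.972×10^-7 m⁴.
Shear stress varies linearly with radius: τ = T·r/J = 1948 × 0.0176 / 4.972×10^-7 = 6.897×10^7 Pa.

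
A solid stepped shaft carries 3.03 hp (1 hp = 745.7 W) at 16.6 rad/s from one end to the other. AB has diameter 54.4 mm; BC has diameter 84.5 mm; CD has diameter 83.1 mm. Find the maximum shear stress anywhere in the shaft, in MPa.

ω = 16.6 rad/s, so T = P/ω = 3.03×745.7 / 16.60 = 136.1 N·m.
Under the same torque, τ_max = 16T/(πd³) is largest where d is smallest — segment AB (d = 54.4 mm).
τ_max = 16·136.1/(π·(0.0544)³) = 4.306×10^6 Pa.

4.31 MPa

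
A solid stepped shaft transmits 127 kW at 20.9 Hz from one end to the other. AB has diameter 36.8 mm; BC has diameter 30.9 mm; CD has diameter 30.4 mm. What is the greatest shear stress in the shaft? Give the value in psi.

ω = 2π·20.9 = 131.3 rad/s, so T = P/ω = 127×10³ / 131.3 = 967.1 N·m.
Under the same torque, τ_max = 16T/(πd³) is largest where d is smallest — segment CD (d = 30.4 mm).
τ_max = 16·967.1/(π·(0.0304)³) = 1.753×10^8 Pa.

25400 psi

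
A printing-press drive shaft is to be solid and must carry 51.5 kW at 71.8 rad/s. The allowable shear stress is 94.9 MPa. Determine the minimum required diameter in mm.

33.8 mm

ω = 71.8 rad/s, so T = P/ω = 51.5×10³ / 71.80 = 717.3 N·m.
For a solid shaft τ_max = 16T/(πd³), so d = (16T/(π τ_allow))^(1/3) = (16·717.3/(π·9.49×10^7))^(1/3) = 0.03376 m.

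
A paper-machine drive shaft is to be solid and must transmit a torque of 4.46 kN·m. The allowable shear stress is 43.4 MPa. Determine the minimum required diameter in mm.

For a solid shaft τ_max = 16T/(πd³), so d = (16T/(π τ_allow))^(1/3) = (16·4460/(π·4.34×10^7))^(1/3) = 0.08059 m.

80.6 mm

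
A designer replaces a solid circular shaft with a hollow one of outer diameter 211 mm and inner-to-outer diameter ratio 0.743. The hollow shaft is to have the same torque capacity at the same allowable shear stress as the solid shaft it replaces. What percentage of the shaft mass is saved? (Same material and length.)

Equal τ_max and T ⇒ the solid shaft needs d_s³ = d_o³(1−k⁴), so d_s = 211·(1−0.743⁴)^(1/3) = 186.9 mm.
Area ratio A_h/A_s = d_o²(1−k²)/d_s² = (1−k²)/(1−k⁴)^(2/3) = 0.5708.
Mass saving = 1 − 0.5708 = 42.9 %.

42.9 %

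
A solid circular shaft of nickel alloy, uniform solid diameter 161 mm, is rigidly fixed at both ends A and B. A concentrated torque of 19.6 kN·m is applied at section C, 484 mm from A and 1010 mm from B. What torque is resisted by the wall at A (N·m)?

13300 N·m

With uniform GJ and both ends fixed, compatibility θ_AC = θ_CB gives T_A·a = T_B·b, together with T_A + T_B = T₀.
T_A = T₀·b/(a+b) = 19600·1010/1494 = 13250 N·m; T_B = 6350 N·m.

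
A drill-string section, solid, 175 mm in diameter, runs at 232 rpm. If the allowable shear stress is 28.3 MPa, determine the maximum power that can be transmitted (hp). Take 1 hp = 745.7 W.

970 hp

J = πd⁴/32 = π(0.175)⁴/32 = 9.208×10^-5 m⁴.
T_max = τ_allow·J/r = 2.83×10^7 × 9.208×10^-5 / 0.0875 = 29780 N·m.
ω = 2π·232/60 = 24.29 rad/s, so P_max = T_max·ω = 7.235×10^5 W.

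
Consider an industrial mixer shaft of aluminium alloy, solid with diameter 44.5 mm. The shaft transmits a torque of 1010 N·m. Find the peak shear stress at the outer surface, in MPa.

58.4 MPa

J = πd⁴/32 = π(0.0445)⁴/32 = 3.850×10^-7 m⁴.
τ_max = T·r/J = 1010 × 0.0222 / 3.850×10^-7 = 5.837×10^7 Pa.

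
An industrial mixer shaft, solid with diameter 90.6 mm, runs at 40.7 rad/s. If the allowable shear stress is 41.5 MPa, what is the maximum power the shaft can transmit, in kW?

247 kW

J = πd⁴/32 = π(0.0906)⁴/32 = 6.615×10^-6 m⁴.
T_max = τ_allow·J/r = 4.15×10^7 × 6.615×10^-6 / 0.0453 = 6060 N·m.
ω = 40.7 rad/s, so P_max = T_max·ω = 2.466×10^5 W.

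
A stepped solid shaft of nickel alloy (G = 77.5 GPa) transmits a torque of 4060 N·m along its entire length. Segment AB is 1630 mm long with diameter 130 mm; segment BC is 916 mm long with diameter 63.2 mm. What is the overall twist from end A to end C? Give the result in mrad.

33.7 mrad

J_AB = π(0.130)⁴/32 = 2.80×10^-5 m⁴; J_BC = π(0.0632)⁴/32 = 1.57×10^-6 m⁴.
θ = (T/G)·Σ L_i/J_i = (4060/77.5×10⁹)·(1.63/2.80×10^-5 + 0.916/1.57×10^-6) = 0.03368 rad.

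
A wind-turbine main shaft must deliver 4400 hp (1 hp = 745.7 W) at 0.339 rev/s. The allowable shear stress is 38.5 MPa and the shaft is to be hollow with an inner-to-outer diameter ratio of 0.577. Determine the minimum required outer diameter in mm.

612 mm

ω = 2π·0.339 = 2.130 rad/s, so T = P/ω = 4400×745.7 / 2.130 = 1.540e6 N·m.
For a hollow shaft with d_i/d_o = 0.577: τ_max = 16T/(π d_o³ (1−k⁴)), so d_o = [16T/(π τ_allow (1−k⁴))]^(1/3) = [16·1.540e6/(π·3.85×10^7·0.8892)]^(1/3) = 0.6120 m.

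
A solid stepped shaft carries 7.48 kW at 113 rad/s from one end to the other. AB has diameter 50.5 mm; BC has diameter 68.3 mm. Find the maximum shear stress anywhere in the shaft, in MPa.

ω = 113 rad/s, so T = P/ω = 7.48×10³ / 113.0 = 66.19 N·m.
Under the same torque, τ_max = 16T/(πd³) is largest where d is smallest — segment AB (d = 50.5 mm).
τ_max = 16·66.19/(π·(0.0505)³) = 2.618×10^6 Pa.

2.62 MPa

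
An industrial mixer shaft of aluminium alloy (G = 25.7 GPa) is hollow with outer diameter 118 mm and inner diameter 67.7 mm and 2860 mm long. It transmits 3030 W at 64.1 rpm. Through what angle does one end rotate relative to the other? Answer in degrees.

ω = 2π·64.1/60 = 6.713 rad/s, so T = P/ω = 3030 / 6.713 = 451.4 N·m.
J = π(d_o⁴ − d_i⁴)/32 = π(0.118⁴ − 0.0677⁴)/32 = 1.697×10^-5 m⁴.
θ = T·L/(G·J) = 451.4 × 2.86 / (25.7×10⁹ × 1.697×10^-5) = 2.960×10^-3 rad.

0.170°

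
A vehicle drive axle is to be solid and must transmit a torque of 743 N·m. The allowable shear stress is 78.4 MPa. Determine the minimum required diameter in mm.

For a solid shaft τ_max = 16T/(πd³), so d = (16T/(π τ_allow))^(1/3) = (16·743.0/(π·7.84×10^7))^(1/3) = 0.03641 m.

36.4 mm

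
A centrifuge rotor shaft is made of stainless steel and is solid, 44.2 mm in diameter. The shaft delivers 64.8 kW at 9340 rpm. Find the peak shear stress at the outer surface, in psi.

567 psi

ω = 2π·9340/60 = 978.1 rad/s, so T = P/ω = 64.8×10³ / 978.1 = 66.25 N·m.
J = πd⁴/32 = π(0.0442)⁴/32 = 3.747×10^-7 m⁴.
τ_max = T·r/J = 66.25 × 0.0221 / 3.747×10^-7 = 3.908×10^6 Pa.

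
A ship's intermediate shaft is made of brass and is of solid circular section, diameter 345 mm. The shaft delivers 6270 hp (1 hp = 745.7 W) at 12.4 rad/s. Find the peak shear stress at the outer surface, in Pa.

4.68e7 Pa

ω = 12.4 rad/s, so T = P/ω = 6270×745.7 / 12.40 = 377100 N·m.
J = πd⁴/32 = π(0.345)⁴/32 = 1.391×10^-3 m⁴.
τ_max = T·r/J = 377100 × 0.172 / 1.391×10^-3 = 4.677×10^7 Pa.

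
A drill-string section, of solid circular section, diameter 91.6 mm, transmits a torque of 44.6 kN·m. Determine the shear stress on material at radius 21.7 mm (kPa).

J = πd⁴/32 = π(0.0916)⁴/32 = 6.912×10^-6 m⁴.
Shear stress varies linearly with radius: τ = T·r/J = 44600 × 0.0217 / 6.912×10^-6 = 1.400×10^8 Pa.

140000 kPa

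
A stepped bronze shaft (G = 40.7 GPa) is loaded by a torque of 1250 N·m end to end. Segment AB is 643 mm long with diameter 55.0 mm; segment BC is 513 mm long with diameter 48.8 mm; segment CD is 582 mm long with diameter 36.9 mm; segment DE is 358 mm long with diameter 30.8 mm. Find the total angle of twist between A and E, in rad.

J_AB = π(0.0550)⁴/32 = 8.98×10^-7 m⁴; J_BC = π(0.0488)⁴/32 = 5.57×10^-7 m⁴; J_CD = π(0.0369)⁴/32 = 1.82×10^-7 m⁴; J_DE = π(0.0308)⁴/32 = 8.83×10^-8 m⁴.
θ = (T/G)·Σ L_i/J_i = (1250/40.7×10⁹)·(0.643/8.98×10^-7 + 0.513/5.57×10^-7 + 0.582/1.82×10^-7 + 0.358/8.83×10^-8) = 0.2729 rad.

0.273 rad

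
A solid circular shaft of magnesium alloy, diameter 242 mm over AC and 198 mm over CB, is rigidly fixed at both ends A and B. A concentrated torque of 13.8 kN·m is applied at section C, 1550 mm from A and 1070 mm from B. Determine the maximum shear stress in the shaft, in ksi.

0.517 ksi

Compatibility: T_A·a/J_AC = T_B·b/J_CB with T_A + T_B = T₀.
J_AC = 3.37×10^-4 m⁴, J_CB = 1.51×10^-4 m⁴, so T_A = T₀·(J_AC/a)/((J_AC/a)+(J_CB/b)) = 8368 N·m, T_B = 5432 N·m.
τ in each portion: τ_AC = 3.01×10^6 Pa, τ_CB = 3.56×10^6 Pa; maximum is in CB.
τ_max = T_CB·r/J = 5432·0.0990/1.51×10^-4 = 3.564×10^6 Pa.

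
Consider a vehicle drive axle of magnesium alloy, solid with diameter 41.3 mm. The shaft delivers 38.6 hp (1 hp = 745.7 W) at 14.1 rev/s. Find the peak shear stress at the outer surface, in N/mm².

ω = 2π·14.1 = 88.59 rad/s, so T = P/ω = 38.6×745.7 / 88.59 = 324.9 N·m.
J = πd⁴/32 = π(0.0413)⁴/32 = 2.856×10^-7 m⁴.
τ_max = T·r/J = 324.9 × 0.0206 / 2.856×10^-7 = 2.349×10^7 Pa.

23.5 N/mm²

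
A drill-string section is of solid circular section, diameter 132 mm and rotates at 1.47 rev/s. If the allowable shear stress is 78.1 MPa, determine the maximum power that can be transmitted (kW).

326 kW

J = πd⁴/32 = π(0.132)⁴/32 = 2.981×10^-5 m⁴.
T_max = τ_allow·J/r = 7.81×10^7 × 2.981×10^-5 / 0.0660 = 35270 N·m.
ω = 2π·1.47 = 9.236 rad/s, so P_max = T_max·ω = 3.258×10^5 W.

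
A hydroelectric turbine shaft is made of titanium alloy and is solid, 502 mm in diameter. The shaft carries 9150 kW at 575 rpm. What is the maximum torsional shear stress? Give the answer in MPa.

6.12 MPa

ω = 2π·575/60 = 60.21 rad/s, so T = P/ω = 9150×10³ / 60.21 = 152000 N·m.
J = πd⁴/32 = π(0.502)⁴/32 = 6.235×10^-3 m⁴.
τ_max = T·r/J = 152000 × 0.251 / 6.235×10^-3 = 6.118×10^6 Pa.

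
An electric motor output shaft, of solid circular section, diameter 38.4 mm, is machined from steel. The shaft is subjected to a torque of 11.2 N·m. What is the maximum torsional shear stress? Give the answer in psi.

146 psi

J = πd⁴/32 = π(0.0384)⁴/32 = 2.135×10^-7 m⁴.
τ_max = T·r/J = 11.20 × 0.0192 / 2.135×10^-7 = 1.007×10^6 Pa.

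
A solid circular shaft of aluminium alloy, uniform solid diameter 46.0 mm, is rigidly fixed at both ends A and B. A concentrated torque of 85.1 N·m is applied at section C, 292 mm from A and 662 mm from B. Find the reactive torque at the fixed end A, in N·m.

59.1 N·m

With uniform GJ and both ends fixed, compatibility θ_AC = θ_CB gives T_A·a = T_B·b, together with T_A + T_B = T₀.
T_A = T₀·b/(a+b) = 85.10·662/954.0 = 59.05 N·m; T_B = 26.05 N·m.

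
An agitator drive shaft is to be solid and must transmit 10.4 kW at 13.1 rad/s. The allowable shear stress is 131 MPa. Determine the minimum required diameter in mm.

31.4 mm

ω = 13.1 rad/s, so T = P/ω = 10.4×10³ / 13.10 = 793.9 N·m.
For a solid shaft τ_max = 16T/(πd³), so d = (16T/(π τ_allow))^(1/3) = (16·793.9/(π·1.31×10^8))^(1/3) = 0.03137 m.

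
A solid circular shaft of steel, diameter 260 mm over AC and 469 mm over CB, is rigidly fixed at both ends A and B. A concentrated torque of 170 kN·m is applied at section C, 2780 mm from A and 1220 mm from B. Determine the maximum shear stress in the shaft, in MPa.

8.06 MPa

Compatibility: T_A·a/J_AC = T_B·b/J_CB with T_A + T_B = T₀.
J_AC = 4.49×10^-4 m⁴, J_CB = 4.75×10^-3 m⁴, so T_A = T₀·(J_AC/a)/((J_AC/a)+(J_CB/b)) = 6766 N·m, T_B = 163200 N·m.
τ in each portion: τ_AC = 1.96×10^6 Pa, τ_CB = 8.06×10^6 Pa; maximum is in CB.
τ_max = T_CB·r/J = 163200·0.234/4.75×10^-3 = 8.059×10^6 Pa.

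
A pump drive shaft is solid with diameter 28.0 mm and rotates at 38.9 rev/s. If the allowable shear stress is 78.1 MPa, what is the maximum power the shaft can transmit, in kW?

J = πd⁴/32 = π(0.0280)⁴/32 = 6.034×10^-8 m⁴.
T_max = τ_allow·J/r = 7.81×10^7 × 6.034×10^-8 / 0.0140 = 336.6 N·m.
ω = 2π·38.9 = 244.4 rad/s, so P_max = T_max·ω = 8.228×10^4 W.

82.3 kW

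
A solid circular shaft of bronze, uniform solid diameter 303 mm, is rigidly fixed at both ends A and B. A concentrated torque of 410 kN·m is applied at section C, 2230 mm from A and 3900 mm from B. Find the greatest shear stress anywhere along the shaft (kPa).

47800 kPa

With uniform GJ and both ends fixed, compatibility θ_AC = θ_CB gives T_A·a = T_B·b, together with T_A + T_B = T₀.
T_A = T₀·b/(a+b) = 410000·3900/6130 = 260800 N·m; T_B = 149200 N·m.
τ in each portion: τ_AC = 4.78×10^7 Pa, τ_CB = 2.73×10^7 Pa; maximum is in AC.
τ_max = T_AC·r/J = 260800·0.151/8.28×10^-4 = 4.776×10^7 Pa.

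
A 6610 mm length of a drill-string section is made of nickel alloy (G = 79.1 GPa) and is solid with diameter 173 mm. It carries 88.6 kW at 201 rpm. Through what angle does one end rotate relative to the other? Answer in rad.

0.00400 rad

ω = 2π·201/60 = 21.05 rad/s, so T = P/ω = 88.6×10³ / 21.05 = 4209 N·m.
J = πd⁴/32 = π(0.173)⁴/32 = 8.794×10^-5 m⁴.
θ = T·L/(G·J) = 4209 × 6.61 / (79.1×10⁹ × 8.794×10^-5) = 4.000×10^-3 rad.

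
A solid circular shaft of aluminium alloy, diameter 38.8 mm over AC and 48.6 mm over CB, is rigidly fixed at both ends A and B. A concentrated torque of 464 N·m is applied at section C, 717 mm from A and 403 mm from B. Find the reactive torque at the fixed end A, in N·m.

86.3 N·m

Compatibility: T_A·a/J_AC = T_B·b/J_CB with T_A + T_B = T₀.
J_AC = 2.22×10^-7 m⁴, J_CB = 5.48×10^-7 m⁴, so T_A = T₀·(J_AC/a)/((J_AC/a)+(J_CB/b)) = 86.25 N·m, T_B = 377.7 N·m.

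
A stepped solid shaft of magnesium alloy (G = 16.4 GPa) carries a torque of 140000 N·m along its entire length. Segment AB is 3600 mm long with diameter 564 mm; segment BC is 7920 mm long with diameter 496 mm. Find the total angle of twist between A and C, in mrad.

14.5 mrad

J_AB = π(0.564)⁴/32 = 9.93×10^-3 m⁴; J_BC = π(0.496)⁴/32 = 5.94×10^-3 m⁴.
θ = (T/G)·Σ L_i/J_i = (140000/16.4×10⁹)·(3.60/9.93×10^-3 + 7.92/5.94×10^-3) = 0.01447 rad.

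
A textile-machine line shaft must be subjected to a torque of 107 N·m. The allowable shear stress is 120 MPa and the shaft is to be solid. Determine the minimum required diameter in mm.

16.6 mm

For a solid shaft τ_max = 16T/(πd³), so d = (16T/(π τ_allow))^(1/3) = (16·107.0/(π·1.20×10^8))^(1/3) = 0.01656 m.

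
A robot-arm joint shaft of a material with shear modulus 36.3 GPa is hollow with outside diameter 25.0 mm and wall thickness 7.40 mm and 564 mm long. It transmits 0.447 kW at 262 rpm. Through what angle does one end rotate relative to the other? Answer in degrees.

0.389°

ω = 2π·262/60 = 27.44 rad/s, so T = P/ω = 0.447×10³ / 27.44 = 16.29 N·m.
J = π(d_o⁴ − d_i⁴)/32 = π(0.0250⁴ − 0.0102⁴)/32 = 3.729×10^-8 m⁴.
θ = T·L/(G·J) = 16.29 × 0.564 / (36.3×10⁹ × 3.729×10^-8) = 6.789×10^-3 rad.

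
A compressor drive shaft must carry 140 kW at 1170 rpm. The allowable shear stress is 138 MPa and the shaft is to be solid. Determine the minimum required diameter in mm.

34.8 mm

ω = 2π·1170/60 = 122.5 rad/s, so T = P/ω = 140×10³ / 122.5 = 1143 N·m.
For a solid shaft τ_max = 16T/(πd³), so d = (16T/(π τ_allow))^(1/3) = (16·1143/(π·1.38×10^8))^(1/3) = 0.03481 m.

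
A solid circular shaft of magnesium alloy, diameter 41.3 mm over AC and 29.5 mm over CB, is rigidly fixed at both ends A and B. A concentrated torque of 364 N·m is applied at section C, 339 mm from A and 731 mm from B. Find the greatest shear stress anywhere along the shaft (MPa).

23.5 MPa

Compatibility: T_A·a/J_AC = T_B·b/J_CB with T_A + T_B = T₀.
J_AC = 2.86×10^-7 m⁴, J_CB = 7.44×10^-8 m⁴, so T_A = T₀·(J_AC/a)/((J_AC/a)+(J_CB/b)) = 324.8 N·m, T_B = 39.21 N·m.
τ in each portion: τ_AC = 2.35×10^7 Pa, τ_CB = 7.78×10^6 Pa; maximum is in AC.
τ_max = T_AC·r/J = 324.8·0.0206/2.86×10^-7 = 2.348×10^7 Pa.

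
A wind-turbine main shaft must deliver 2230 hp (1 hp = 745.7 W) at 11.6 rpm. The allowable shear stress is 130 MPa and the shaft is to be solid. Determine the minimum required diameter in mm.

377 mm

ω = 2π·11.6/60 = 1.215 rad/s, so T = P/ω = 2230×745.7 / 1.215 = 1.369e6 N·m.
For a solid shaft τ_max = 16T/(πd³), so d = (16T/(π τ_allow))^(1/3) = (16·1.369e6/(π·1.30×10^8))^(1/3) = 0.3771 m.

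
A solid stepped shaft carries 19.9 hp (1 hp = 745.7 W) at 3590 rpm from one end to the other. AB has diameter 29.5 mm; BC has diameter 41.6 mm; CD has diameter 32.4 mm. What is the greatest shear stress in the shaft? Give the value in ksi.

1.14 ksi

ω = 2π·3590/60 = 375.9 rad/s, so T = P/ω = 19.9×745.7 / 375.9 = 39.47 N·m.
Under the same torque, τ_max = 16T/(πd³) is largest where d is smallest — segment AB (d = 29.5 mm).
τ_max = 16·39.47/(π·(0.0295)³) = 7.831×10^6 Pa.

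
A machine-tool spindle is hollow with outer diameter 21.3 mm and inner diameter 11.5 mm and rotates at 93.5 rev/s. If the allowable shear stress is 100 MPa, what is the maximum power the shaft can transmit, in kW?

102 kW

J = π(d_o⁴ − d_i⁴)/32 = π(0.0213⁴ − 0.0115⁴)/32 = 1.849×10^-8 m⁴.
T_max = τ_allow·J/r = 1.00×10^8 × 1.849×10^-8 / 0.0106 = 173.6 N·m.
ω = 2π·93.5 = 587.5 rad/s, so P_max = T_max·ω = 1.020×10^5 W.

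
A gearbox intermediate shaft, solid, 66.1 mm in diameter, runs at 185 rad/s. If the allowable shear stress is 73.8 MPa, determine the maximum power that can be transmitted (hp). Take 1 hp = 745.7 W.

J = πd⁴/32 = π(0.0661)⁴/32 = 1.874×10^-6 m⁴.
T_max = τ_allow·J/r = 7.38×10^7 × 1.874×10^-6 / 0.0330 = 4185 N·m.
ω = 185 rad/s, so P_max = T_max·ω = 7.742×10^5 W.

1040 hp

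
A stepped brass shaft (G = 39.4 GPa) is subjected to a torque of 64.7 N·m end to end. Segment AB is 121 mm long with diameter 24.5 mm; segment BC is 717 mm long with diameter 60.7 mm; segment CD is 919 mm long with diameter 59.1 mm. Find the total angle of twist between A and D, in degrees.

J_AB = π(0.0245)⁴/32 = 3.54×10^-8 m⁴; J_BC = π(0.0607)⁴/32 = 1.33×10^-6 m⁴; J_CD = π(0.0591)⁴/32 = 1.20×10^-6 m⁴.
θ = (T/G)·Σ L_i/J_i = (64.70/39.4×10⁹)·(0.121/3.54×10^-8 + 0.717/1.33×10^-6 + 0.919/1.20×10^-6) = 7.761×10^-3 rad.

0.445°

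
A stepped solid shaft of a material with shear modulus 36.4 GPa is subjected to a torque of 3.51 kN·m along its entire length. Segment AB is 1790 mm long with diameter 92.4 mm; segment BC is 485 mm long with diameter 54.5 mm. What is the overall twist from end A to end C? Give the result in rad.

J_AB = π(0.0924)⁴/32 = 7.16×10^-6 m⁴; J_BC = π(0.0545)⁴/32 = 8.66×10^-7 m⁴.
θ = (T/G)·Σ L_i/J_i = (3510/36.4×10⁹)·(1.79/7.16×10^-6 + 0.485/8.66×10^-7) = 0.07812 rad.

0.0781 rad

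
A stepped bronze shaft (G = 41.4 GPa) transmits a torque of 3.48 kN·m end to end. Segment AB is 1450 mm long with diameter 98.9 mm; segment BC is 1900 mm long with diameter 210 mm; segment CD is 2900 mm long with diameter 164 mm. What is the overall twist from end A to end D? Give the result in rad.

0.0172 rad

J_AB = π(0.0989)⁴/32 = 9.39×10^-6 m⁴; J_BC = π(0.210)⁴/32 = 1.91×10^-4 m⁴; J_CD = π(0.164)⁴/32 = 7.10×10^-5 m⁴.
θ = (T/G)·Σ L_i/J_i = (3480/41.4×10⁹)·(1.45/9.39×10^-6 + 1.90/1.91×10^-4 + 2.90/7.10×10^-5) = 0.01725 rad.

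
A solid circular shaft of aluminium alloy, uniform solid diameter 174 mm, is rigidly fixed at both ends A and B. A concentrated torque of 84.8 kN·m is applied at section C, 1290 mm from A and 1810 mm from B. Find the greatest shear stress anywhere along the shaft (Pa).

4.79e7 Pa

With uniform GJ and both ends fixed, compatibility θ_AC = θ_CB gives T_A·a = T_B·b, together with T_A + T_B = T₀.
T_A = T₀·b/(a+b) = 84800·1810/3100 = 49510 N·m; T_B = 35290 N·m.
τ in each portion: τ_AC = 4.79×10^7 Pa, τ_CB = 3.41×10^7 Pa; maximum is in AC.
τ_max = T_AC·r/J = 49510·0.0870/9.00×10^-5 = 4.787×10^7 Pa.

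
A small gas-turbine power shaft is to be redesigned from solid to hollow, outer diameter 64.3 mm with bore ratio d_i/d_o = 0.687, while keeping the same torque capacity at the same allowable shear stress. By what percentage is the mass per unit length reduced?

37.5 %

Equal τ_max and T ⇒ the solid shaft needs d_s³ = d_o³(1−k⁴), so d_s = 64.3·(1−0.687⁴)^(1/3) = 59.12 mm.
Area ratio A_h/A_s = d_o²(1−k²)/d_s² = (1−k²)/(1−k⁴)^(2/3) = 0.6246.
Mass saving = 1 − 0.6246 = 37.5 %.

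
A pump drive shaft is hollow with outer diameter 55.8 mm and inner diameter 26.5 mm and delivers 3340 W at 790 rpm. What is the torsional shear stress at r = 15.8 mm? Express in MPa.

ω = 2π·790/60 = 82.73 rad/s, so T = P/ω = 3340 / 82.73 = 40.37 N·m.
J = π(d_o⁴ − d_i⁴)/32 = π(0.0558⁴ − 0.0265⁴)/32 = 9.034×10^-7 m⁴.
Shear stress varies linearly with radius: τ = T·r/J = 40.37 × 0.0158 / 9.034×10^-7 = 7.061×10^5 Pa.

0.706 MPa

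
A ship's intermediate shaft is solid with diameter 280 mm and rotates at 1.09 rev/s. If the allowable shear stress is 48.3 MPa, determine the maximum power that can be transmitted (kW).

1430 kW

J = πd⁴/32 = π(0.280)⁴/32 = 6.034×10^-4 m⁴.
T_max = τ_allow·J/r = 4.83×10^7 × 6.034×10^-4 / 0.140 = 208200 N·m.
ω = 2π·1.09 = 6.849 rad/s, so P_max = T_max·ω = 1.426×10^6 W.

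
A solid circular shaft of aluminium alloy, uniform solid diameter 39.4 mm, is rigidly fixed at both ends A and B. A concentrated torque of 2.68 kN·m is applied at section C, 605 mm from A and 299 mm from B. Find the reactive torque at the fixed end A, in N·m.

886 N·m

With uniform GJ and both ends fixed, compatibility θ_AC = θ_CB gives T_A·a = T_B·b, together with T_A + T_B = T₀.
T_A = T₀·b/(a+b) = 2680·299/904.0 = 886.4 N·m; T_B = 1794 N·m.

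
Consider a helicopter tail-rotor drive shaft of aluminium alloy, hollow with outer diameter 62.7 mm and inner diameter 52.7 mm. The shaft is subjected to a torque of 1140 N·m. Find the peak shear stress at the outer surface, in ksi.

6.82 ksi

J = π(d_o⁴ − d_i⁴)/32 = π(0.0627⁴ − 0.0527⁴)/32 = 7.600×10^-7 m⁴.
τ_max = T·r/J = 1140 × 0.0314 / 7.600×10^-7 = 4.702×10^7 Pa.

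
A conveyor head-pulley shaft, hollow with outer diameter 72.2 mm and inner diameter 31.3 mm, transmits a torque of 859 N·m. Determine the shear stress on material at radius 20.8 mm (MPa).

6.94 MPa

J = π(d_o⁴ − d_i⁴)/32 = π(0.0722⁴ − 0.0313⁴)/32 = 2.574×10^-6 m⁴.
Shear stress varies linearly with radius: τ = T·r/J = 859.0 × 0.0208 / 2.574×10^-6 = 6.943×10^6 Pa.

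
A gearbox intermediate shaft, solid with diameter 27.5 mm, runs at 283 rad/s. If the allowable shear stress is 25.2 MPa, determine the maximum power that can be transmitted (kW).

J = πd⁴/32 = π(0.0275)⁴/32 = 5.615×10^-8 m⁴.
T_max = τ_allow·J/r = 2.52×10^7 × 5.615×10^-8 / 0.0138 = 102.9 N·m.
ω = 283 rad/s, so P_max = T_max·ω = 2.912×10^4 W.

29.1 kW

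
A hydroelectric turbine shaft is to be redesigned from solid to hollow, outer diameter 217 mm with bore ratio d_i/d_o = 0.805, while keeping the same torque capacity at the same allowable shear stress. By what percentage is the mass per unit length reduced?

49.4 %

Equal τ_max and T ⇒ the solid shaft needs d_s³ = d_o³(1−k⁴), so d_s = 217·(1−0.805⁴)^(1/3) = 181.0 mm.
Area ratio A_h/A_s = d_o²(1−k²)/d_s² = (1−k²)/(1−k⁴)^(2/3) = 0.5061.
Mass saving = 1 − 0.5061 = 49.4 %.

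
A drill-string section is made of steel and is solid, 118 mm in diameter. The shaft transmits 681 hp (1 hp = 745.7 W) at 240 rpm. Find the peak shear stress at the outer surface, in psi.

9080 psi

ω = 2π·240/60 = 25.13 rad/s, so T = P/ω = 681×745.7 / 25.13 = 20210 N·m.
J = πd⁴/32 = π(0.118)⁴/32 = 1.903×10^-5 m⁴.
τ_max = T·r/J = 20210 × 0.0590 / 1.903×10^-5 = 6.263×10^7 Pa.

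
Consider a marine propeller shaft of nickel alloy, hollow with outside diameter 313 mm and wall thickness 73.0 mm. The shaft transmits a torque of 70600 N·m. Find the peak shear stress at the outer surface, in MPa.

12.8 MPa

J = π(d_o⁴ − d_i⁴)/32 = π(0.313⁴ − 0.167⁴)/32 = 8.659×10^-4 m⁴.
τ_max = T·r/J = 70600 × 0.157 / 8.659×10^-4 = 1.276×10^7 Pa.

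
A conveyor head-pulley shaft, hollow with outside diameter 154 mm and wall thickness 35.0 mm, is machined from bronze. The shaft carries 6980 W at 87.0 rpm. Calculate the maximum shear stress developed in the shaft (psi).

ω = 2π·87.0/60 = 9.111 rad/s, so T = P/ω = 6980 / 9.111 = 766.1 N·m.
J = π(d_o⁴ − d_i⁴)/32 = π(0.154⁴ − 0.0840⁴)/32 = 5.033×10^-5 m⁴.
τ_max = T·r/J = 766.1 × 0.0770 / 5.033×10^-5 = 1.172×10^6 Pa.

170 psi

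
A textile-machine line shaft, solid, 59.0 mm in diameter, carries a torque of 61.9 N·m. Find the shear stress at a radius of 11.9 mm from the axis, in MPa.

0.619 MPa

J = πd⁴/32 = π(0.0590)⁴/32 = 1.190×10^-6 m⁴.
Shear stress varies linearly with radius: τ = T·r/J = 61.90 × 0.0119 / 1.190×10^-6 = 6.192×10^5 Pa.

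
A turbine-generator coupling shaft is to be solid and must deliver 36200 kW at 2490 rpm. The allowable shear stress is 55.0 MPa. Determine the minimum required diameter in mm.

ω = 2π·2490/60 = 260.8 rad/s, so T = P/ω = 36200×10³ / 260.8 = 138800 N·m.
For a solid shaft τ_max = 16T/(πd³), so d = (16T/(π τ_allow))^(1/3) = (16·138800/(π·5.50×10^7))^(1/3) = 0.2343 m.

234 mm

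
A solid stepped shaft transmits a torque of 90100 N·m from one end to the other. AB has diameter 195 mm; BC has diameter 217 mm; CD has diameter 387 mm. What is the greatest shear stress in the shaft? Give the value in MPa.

Under the same torque, τ_max = 16T/(πd³) is largest where d is smallest — segment AB (d = 195 mm).
τ_max = 16·90100/(π·(0.195)³) = 6.189×10^7 Pa.

61.9 MPa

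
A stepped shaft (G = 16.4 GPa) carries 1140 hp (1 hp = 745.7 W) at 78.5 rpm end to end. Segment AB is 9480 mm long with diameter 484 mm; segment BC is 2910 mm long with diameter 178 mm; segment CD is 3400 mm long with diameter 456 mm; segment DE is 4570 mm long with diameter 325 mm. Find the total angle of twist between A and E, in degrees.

13.1°

ω = 2π·78.5/60 = 8.221 rad/s, so T = P/ω = 1140×745.7 / 8.221 = 103400 N·m.
J_AB = π(0.484)⁴/32 = 5.39×10^-3 m⁴; J_BC = π(0.178)⁴/32 = 9.86×10^-5 m⁴; J_CD = π(0.456)⁴/32 = 4.24×10^-3 m⁴; J_DE = π(0.325)⁴/32 = 1.10×10^-3 m⁴.
θ = (T/G)·Σ L_i/J_i = (103400/16.4×10⁹)·(9.48/5.39×10^-3 + 2.91/9.86×10^-5 + 3.40/4.24×10^-3 + 4.57/1.10×10^-3) = 0.2286 rad.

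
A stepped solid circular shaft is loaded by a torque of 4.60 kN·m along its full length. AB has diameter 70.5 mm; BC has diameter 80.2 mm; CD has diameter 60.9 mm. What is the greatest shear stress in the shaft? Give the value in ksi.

15.0 ksi

Under the same torque, τ_max = 16T/(πd³) is largest where d is smallest — segment CD (d = 60.9 mm).
τ_max = 16·4600/(π·(0.0609)³) = 1.037×10^8 Pa.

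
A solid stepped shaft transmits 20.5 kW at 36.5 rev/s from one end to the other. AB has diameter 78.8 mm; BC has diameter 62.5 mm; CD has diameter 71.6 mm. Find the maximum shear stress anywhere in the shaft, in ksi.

0.270 ksi

ω = 2π·36.5 = 229.3 rad/s, so T = P/ω = 20.5×10³ / 229.3 = 89.39 N·m.
Under the same torque, τ_max = 16T/(πd³) is largest where d is smallest — segment BC (d = 62.5 mm).
τ_max = 16·89.39/(π·(0.0625)³) = 1.865×10^6 Pa.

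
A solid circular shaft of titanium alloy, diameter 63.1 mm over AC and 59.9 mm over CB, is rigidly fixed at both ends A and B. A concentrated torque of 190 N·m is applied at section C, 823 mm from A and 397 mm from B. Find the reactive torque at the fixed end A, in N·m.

Compatibility: T_A·a/J_AC = T_B·b/J_CB with T_A + T_B = T₀.
J_AC = 1.56×10^-6 m⁴, J_CB = 1.26×10^-6 m⁴, so T_A = T₀·(J_AC/a)/((J_AC/a)+(J_CB/b)) = 70.80 N·m, T_B = 119.2 N·m.

70.8 N·m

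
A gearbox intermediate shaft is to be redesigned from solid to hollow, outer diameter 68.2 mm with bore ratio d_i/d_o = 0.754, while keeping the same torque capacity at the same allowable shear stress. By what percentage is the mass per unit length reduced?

Equal τ_max and T ⇒ the solid shaft needs d_s³ = d_o³(1−k⁴), so d_s = 68.2·(1−0.754⁴)^(1/3) = 59.88 mm.
Area ratio A_h/A_s = d_o²(1−k²)/d_s² = (1−k²)/(1−k⁴)^(2/3) = 0.5598.
Mass saving = 1 − 0.5598 = 44.0 %.

44.0 %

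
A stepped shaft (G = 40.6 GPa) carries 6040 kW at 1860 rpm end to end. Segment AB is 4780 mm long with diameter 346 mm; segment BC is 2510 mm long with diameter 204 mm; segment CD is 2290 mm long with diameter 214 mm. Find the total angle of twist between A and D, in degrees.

ω = 2π·1860/60 = 194.8 rad/s, so T = P/ω = 6040×10³ / 194.8 = 31010 N·m.
J_AB = π(0.346)⁴/32 = 1.41×10^-3 m⁴; J_BC = π(0.204)⁴/32 = 1.70×10^-4 m⁴; J_CD = π(0.214)⁴/32 = 2.06×10^-4 m⁴.
θ = (T/G)·Σ L_i/J_i = (31010/40.6×10⁹)·(4.78/1.41×10^-3 + 2.51/1.70×10^-4 + 2.29/2.06×10^-4) = 0.02236 rad.

1.28°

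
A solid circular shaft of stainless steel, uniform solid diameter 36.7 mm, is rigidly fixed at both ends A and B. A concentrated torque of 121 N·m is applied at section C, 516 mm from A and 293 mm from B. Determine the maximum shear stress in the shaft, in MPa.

With uniform GJ and both ends fixed, compatibility θ_AC = θ_CB gives T_A·a = T_B·b, together with T_A + T_B = T₀.
T_A = T₀·b/(a+b) = 121.0·293/809.0 = 43.82 N·m; T_B = 77.18 N·m.
τ in each portion: τ_AC = 4.52×10^6 Pa, τ_CB = 7.95×10^6 Pa; maximum is in CB.
τ_max = T_CB·r/J = 77.18·0.0184/1.78×10^-7 = 7.952×10^6 Pa.

7.95 MPa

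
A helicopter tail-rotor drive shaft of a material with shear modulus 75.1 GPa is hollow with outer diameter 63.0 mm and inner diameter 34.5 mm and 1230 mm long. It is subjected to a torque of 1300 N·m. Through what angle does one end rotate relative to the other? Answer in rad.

J = π(d_o⁴ − d_i⁴)/32 = π(0.0630⁴ − 0.0345⁴)/32 = 1.407×10^-6 m⁴.
θ = T·L/(G·J) = 1300 × 1.23 / (75.1×10⁹ × 1.407×10^-6) = 0.01513 rad.

0.0151 rad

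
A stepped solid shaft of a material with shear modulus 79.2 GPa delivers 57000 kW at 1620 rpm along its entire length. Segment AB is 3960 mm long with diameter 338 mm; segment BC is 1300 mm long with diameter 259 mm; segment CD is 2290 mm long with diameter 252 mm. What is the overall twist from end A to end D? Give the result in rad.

ω = 2π·1620/60 = 169.6 rad/s, so T = P/ω = 57000×10³ / 169.6 = 336000 N·m.
J_AB = π(0.338)⁴/32 = 1.28×10^-3 m⁴; J_BC = π(0.259)⁴/32 = 4.42×10^-4 m⁴; J_CD = π(0.252)⁴/32 = 3.96×10^-4 m⁴.
θ = (T/G)·Σ L_i/J_i = (336000/79.2×10⁹)·(3.96/1.28×10^-3 + 1.30/4.42×10^-4 + 2.29/3.96×10^-4) = 0.05013 rad.

0.0501 rad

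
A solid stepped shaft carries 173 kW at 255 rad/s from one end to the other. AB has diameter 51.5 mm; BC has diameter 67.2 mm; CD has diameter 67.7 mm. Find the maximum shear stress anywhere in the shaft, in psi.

ω = 255 rad/s, so T = P/ω = 173×10³ / 255.0 = 678.4 N·m.
Under the same torque, τ_max = 16T/(πd³) is largest where d is smallest — segment AB (d = 51.5 mm).
τ_max = 16·678.4/(π·(0.0515)³) = 2.530×10^7 Pa.

3670 psi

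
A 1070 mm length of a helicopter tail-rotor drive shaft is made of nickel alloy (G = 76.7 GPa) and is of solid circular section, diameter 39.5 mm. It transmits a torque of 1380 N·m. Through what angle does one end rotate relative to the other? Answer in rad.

J = πd⁴/32 = π(0.0395)⁴/32 = 2.390×10^-7 m⁴.
θ = T·L/(G·J) = 1380 × 1.07 / (76.7×10⁹ × 2.390×10^-7) = 0.08055 rad.

0.0806 rad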